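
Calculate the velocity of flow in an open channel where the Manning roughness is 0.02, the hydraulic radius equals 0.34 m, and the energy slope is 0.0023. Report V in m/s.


Manning's equation gives V = (1/n) * R^(2/3) * S^(1/2).
First, compute R^(2/3) = 0.34^(2/3) = 0.4871.
Next, S^(1/2) = 0.0023^(1/2) = 0.047958.
Then 1/n = 1/0.02 = 50.0.
V = 50.0 * 0.4871 * 0.047958 = 1.1681 m/s.

1.1681


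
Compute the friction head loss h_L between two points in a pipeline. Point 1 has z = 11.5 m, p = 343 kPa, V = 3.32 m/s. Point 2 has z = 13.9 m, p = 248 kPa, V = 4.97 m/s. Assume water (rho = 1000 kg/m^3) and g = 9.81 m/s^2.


Total head at each section: H = z + p/(rho*g) + V^2/(2g).
H1 = 11.5 + 343*1000/(1000*9.81) + 3.32^2/(2*9.81)
   = 11.5 + 34.964 + 0.5618
   = 47.026 m.
H2 = 13.9 + 248*1000/(1000*9.81) + 4.97^2/(2*9.81)
   = 13.9 + 25.28 + 1.259
   = 40.439 m.
h_L = H1 - H2 = 47.026 - 40.439 = 6.587 m.

6.587


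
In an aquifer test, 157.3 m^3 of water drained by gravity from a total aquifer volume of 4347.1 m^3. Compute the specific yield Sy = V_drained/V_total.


Specific yield Sy = Volume drained / Total volume.
Sy = 157.3 / 4347.1
   = 0.0362.

0.0362


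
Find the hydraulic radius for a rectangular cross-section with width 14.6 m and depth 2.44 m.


For a rectangular section:
Flow area A = b * y = 14.6 * 2.44 = 35.62 m^2.
Wetted perimeter P = b + 2y = 14.6 + 2*2.44 = 19.48 m.
Hydraulic radius R = A/P = 35.62 / 19.48 = 1.8287 m.

1.8287


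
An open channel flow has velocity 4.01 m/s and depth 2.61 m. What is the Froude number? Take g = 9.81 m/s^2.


The Froude number is defined as Fr = V / sqrt(g*y).
g*y = 9.81 * 2.61 = 25.6041.
sqrt(g*y) = sqrt(25.6041) = 5.06.
Fr = 4.01 / 5.06 = 0.7925.

0.7925


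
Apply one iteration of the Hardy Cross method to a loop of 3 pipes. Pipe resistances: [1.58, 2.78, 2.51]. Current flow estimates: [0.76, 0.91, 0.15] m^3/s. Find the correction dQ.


Numerator terms (r*Q*|Q|): 1.58*0.76*|0.76| = 0.9126; 2.78*0.91*|0.91| = 2.3021; 2.51*0.15*|0.15| = 0.0565.
Sum of numerator = 3.2712.
Denominator terms (r*|Q|): 1.58*|0.76| = 1.2008; 2.78*|0.91| = 2.5298; 2.51*|0.15| = 0.3765.
2 * sum of denominator = 2 * 4.1071 = 8.2142.
dQ = -3.2712 / 8.2142 = -0.3982 m^3/s.

-0.3982


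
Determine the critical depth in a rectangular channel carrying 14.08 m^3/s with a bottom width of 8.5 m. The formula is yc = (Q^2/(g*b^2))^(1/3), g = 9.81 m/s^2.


Using yc = (Q^2 / (g * b^2))^(1/3):
Q^2 = 14.08^2 = 198.25.
g * b^2 = 9.81 * 8.5^2 = 9.81 * 72.25 = 708.77.
Q^2 / (g*b^2) = 198.25 / 708.77 = 0.2797.
yc = 0.2797^(1/3) = 0.654 m.

0.654


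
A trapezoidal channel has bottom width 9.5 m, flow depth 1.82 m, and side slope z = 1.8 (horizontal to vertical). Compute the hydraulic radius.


For a trapezoidal section with side slope z:
A = (b + z*y)*y = (9.5 + 1.8*1.82)*1.82 = 23.252 m^2.
P = b + 2*y*sqrt(1 + z^2) = 9.5 + 2*1.82*sqrt(1 + 1.8^2) = 16.995 m.
R = A/P = 23.252 / 16.995 = 1.3682 m.

1.3682


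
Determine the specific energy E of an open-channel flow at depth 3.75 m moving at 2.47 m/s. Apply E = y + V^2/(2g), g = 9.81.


Specific energy E = y + V^2/(2g).
Velocity head = V^2/(2g) = 2.47^2 / (2*9.81) = 6.1009 / 19.62 = 0.311 m.
E = 3.75 + 0.311 = 4.061 m.

4.061


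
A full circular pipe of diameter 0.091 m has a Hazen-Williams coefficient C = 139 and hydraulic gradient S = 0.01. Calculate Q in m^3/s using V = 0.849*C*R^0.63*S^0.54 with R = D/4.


For a full circular pipe, R = D/4 = 0.091/4 = 0.0227 m.
V = 0.849 * 139 * 0.0227^0.63 * 0.01^0.54
  = 0.849 * 139 * 0.092236 * 0.083176
  = 0.9054 m/s.
Pipe area A = pi*D^2/4 = pi*0.091^2/4 = 0.0065 m^2.
Q = A * V = 0.0065 * 0.9054 = 0.0059 m^3/s.

0.0059


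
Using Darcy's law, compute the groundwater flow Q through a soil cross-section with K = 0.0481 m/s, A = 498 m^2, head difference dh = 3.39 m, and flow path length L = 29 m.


Darcy's law: Q = K * A * i, where i = dh/L.
Hydraulic gradient i = 3.39 / 29 = 0.116897.
Q = 0.0481 * 498 * 0.116897
  = 2.8001 m^3/s.

2.8001


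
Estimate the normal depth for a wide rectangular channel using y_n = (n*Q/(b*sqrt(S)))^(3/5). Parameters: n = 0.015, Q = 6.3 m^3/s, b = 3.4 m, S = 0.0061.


We use the wide-channel approximation y_n = (n*Q/(b*sqrt(S)))^(3/5).
sqrt(S) = sqrt(0.0061) = 0.078102.
Numerator: n*Q = 0.015 * 6.3 = 0.0945.
Denominator: b*sqrt(S) = 3.4 * 0.078102 = 0.265547.
arg = 0.3559.
y_n = 0.3559^(3/5) = 0.538 m.

0.538


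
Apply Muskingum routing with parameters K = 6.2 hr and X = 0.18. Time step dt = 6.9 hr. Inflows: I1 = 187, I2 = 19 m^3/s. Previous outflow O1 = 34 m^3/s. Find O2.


Muskingum coefficients:
denom = 2*K*(1-X) + dt = 2*6.2*(1-0.18) + 6.9 = 17.068.
C0 = (dt - 2*K*X)/denom = (6.9 - 2*6.2*0.18)/17.068 = 0.2735.
C1 = (dt + 2*K*X)/denom = (6.9 + 2*6.2*0.18)/17.068 = 0.535.
C2 = (2*K*(1-X) - dt)/denom = 0.1915.
O2 = C0*I2 + C1*I1 + C2*O1
   = 0.2735*19 + 0.535*187 + 0.1915*34
   = 111.76 m^3/s.

111.76


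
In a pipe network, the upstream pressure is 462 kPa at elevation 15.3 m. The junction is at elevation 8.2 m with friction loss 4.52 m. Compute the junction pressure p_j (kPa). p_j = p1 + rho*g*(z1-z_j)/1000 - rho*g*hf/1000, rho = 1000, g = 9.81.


Junction pressure: p_j = p1 + rho*g*(z1 - z_j)/1000 - rho*g*hf/1000.
Elevation term = 1000*9.81*(15.3 - 8.2)/1000 = 69.651 kPa.
Friction term = 1000*9.81*4.52/1000 = 44.341 kPa.
p_j = 462 + 69.651 - 44.341 = 487.31 kPa.

487.31


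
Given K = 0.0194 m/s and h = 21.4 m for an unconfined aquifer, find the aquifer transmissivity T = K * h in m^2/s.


Transmissivity is defined as T = K * h.
T = 0.0194 * 21.4
  = 0.4152 m^2/s.

0.4152


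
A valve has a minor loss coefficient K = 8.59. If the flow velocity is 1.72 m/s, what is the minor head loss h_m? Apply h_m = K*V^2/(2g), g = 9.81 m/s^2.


Minor loss formula: h_m = K * V^2/(2g).
V^2 = 1.72^2 = 2.9584.
V^2/(2g) = 2.9584 / 19.62 = 0.1508 m.
h_m = 8.59 * 0.1508 = 1.2952 m.

1.2952


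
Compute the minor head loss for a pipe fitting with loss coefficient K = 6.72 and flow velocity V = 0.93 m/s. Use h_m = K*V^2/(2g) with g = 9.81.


Minor loss formula: h_m = K * V^2/(2g).
V^2 = 0.93^2 = 0.8649.
V^2/(2g) = 0.8649 / 19.62 = 0.0441 m.
h_m = 6.72 * 0.0441 = 0.2962 m.

0.2962


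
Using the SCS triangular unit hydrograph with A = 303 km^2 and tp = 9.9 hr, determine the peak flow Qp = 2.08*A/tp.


SCS formula: Qp = 2.08 * A / tp.
Qp = 2.08 * 303 / 9.9
   = 630.24 / 9.9
   = 63.66 m^3/s per cm.

63.66


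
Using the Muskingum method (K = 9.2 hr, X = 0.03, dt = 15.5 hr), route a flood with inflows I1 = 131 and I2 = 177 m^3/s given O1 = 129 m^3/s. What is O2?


Muskingum coefficients:
denom = 2*K*(1-X) + dt = 2*9.2*(1-0.03) + 15.5 = 33.348.
C0 = (dt - 2*K*X)/denom = (15.5 - 2*9.2*0.03)/33.348 = 0.4482.
C1 = (dt + 2*K*X)/denom = (15.5 + 2*9.2*0.03)/33.348 = 0.4813.
C2 = (2*K*(1-X) - dt)/denom = 0.0704.
O2 = C0*I2 + C1*I1 + C2*O1
   = 0.4482*177 + 0.4813*131 + 0.0704*129
   = 151.48 m^3/s.

151.48


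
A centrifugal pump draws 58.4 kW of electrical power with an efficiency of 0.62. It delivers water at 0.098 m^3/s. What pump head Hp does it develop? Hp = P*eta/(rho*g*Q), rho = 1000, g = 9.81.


Pump head formula: Hp = P * eta / (rho * g * Q).
Numerator: P * eta = 58.4 * 1000 * 0.62 = 36208.0 W.
Denominator: rho * g * Q = 1000 * 9.81 * 0.098 = 961.38.
Hp = 36208.0 / 961.38 = 37.66 m.

37.66


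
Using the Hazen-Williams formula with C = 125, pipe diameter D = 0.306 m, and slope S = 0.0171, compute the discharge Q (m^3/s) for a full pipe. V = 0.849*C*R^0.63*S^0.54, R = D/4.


For a full circular pipe, R = D/4 = 0.306/4 = 0.0765 m.
V = 0.849 * 125 * 0.0765^0.63 * 0.0171^0.54
  = 0.849 * 125 * 0.198019 * 0.111127
  = 2.3353 m/s.
Pipe area A = pi*D^2/4 = pi*0.306^2/4 = 0.0735 m^2.
Q = A * V = 0.0735 * 2.3353 = 0.1717 m^3/s.

0.1717


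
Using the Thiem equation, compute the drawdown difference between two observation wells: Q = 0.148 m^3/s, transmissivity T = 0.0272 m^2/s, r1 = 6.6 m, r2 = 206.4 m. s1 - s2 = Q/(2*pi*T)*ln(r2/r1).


Thiem equation: s1 - s2 = Q/(2*pi*T) * ln(r2/r1).
ln(r2/r1) = ln(206.4/6.6) = 3.4427.
Q/(2*pi*T) = 0.148 / (2*pi*0.0272) = 0.148 / 0.1709 = 0.866.
s1 - s2 = 0.866 * 3.4427 = 2.9814 m.

2.9814


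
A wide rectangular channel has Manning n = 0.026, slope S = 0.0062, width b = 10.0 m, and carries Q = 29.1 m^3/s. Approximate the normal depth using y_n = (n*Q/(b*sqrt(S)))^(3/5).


We use the wide-channel approximation y_n = (n*Q/(b*sqrt(S)))^(3/5).
sqrt(S) = sqrt(0.0062) = 0.07874.
Numerator: n*Q = 0.026 * 29.1 = 0.7566.
Denominator: b*sqrt(S) = 10.0 * 0.07874 = 0.7874.
arg = 0.9609.
y_n = 0.9609^(3/5) = 0.9763 m.

0.9763


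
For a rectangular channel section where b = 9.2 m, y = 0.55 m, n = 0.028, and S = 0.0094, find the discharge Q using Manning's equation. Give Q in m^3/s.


For a rectangular channel, the cross-sectional area A = b * y = 9.2 * 0.55 = 5.06 m^2.
The wetted perimeter P = b + 2y = 9.2 + 2*0.55 = 10.3 m.
Hydraulic radius R = A/P = 5.06/10.3 = 0.4913 m.
Velocity V = (1/n)*R^(2/3)*S^(1/2) = (1/0.028)*0.4913^(2/3)*0.0094^(1/2) = 2.1558 m/s.
Discharge Q = A * V = 5.06 * 2.1558 = 10.909 m^3/s.

10.909


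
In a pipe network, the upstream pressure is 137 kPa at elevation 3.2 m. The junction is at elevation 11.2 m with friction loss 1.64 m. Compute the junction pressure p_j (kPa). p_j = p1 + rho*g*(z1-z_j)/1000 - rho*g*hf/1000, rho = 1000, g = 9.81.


Junction pressure: p_j = p1 + rho*g*(z1 - z_j)/1000 - rho*g*hf/1000.
Elevation term = 1000*9.81*(3.2 - 11.2)/1000 = -78.48 kPa.
Friction term = 1000*9.81*1.64/1000 = 16.088 kPa.
p_j = 137 + -78.48 - 16.088 = 42.43 kPa.

42.43


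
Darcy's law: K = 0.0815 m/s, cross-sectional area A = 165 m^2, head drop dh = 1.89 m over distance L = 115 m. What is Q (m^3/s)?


Darcy's law: Q = K * A * i, where i = dh/L.
Hydraulic gradient i = 1.89 / 115 = 0.016435.
Q = 0.0815 * 165 * 0.016435
  = 0.221 m^3/s.

0.221


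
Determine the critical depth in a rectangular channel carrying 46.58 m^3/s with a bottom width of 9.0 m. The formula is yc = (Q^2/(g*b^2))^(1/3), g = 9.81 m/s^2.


Using yc = (Q^2 / (g * b^2))^(1/3):
Q^2 = 46.58^2 = 2169.7.
g * b^2 = 9.81 * 9.0^2 = 9.81 * 81.0 = 794.61.
Q^2 / (g*b^2) = 2169.7 / 794.61 = 2.7305.
yc = 2.7305^(1/3) = 1.3977 m.

1.3977


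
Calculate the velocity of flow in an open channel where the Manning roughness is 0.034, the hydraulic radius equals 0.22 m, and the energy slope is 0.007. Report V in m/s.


Manning's equation gives V = (1/n) * R^(2/3) * S^(1/2).
First, compute R^(2/3) = 0.22^(2/3) = 0.3644.
Next, S^(1/2) = 0.007^(1/2) = 0.083666.
Then 1/n = 1/0.034 = 29.41.
V = 29.41 * 0.3644 * 0.083666 = 0.8968 m/s.

0.8968


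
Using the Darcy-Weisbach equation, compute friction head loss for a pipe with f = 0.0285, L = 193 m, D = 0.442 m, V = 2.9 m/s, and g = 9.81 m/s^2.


Darcy-Weisbach equation: h_f = f * (L/D) * V^2/(2g).
f * L/D = 0.0285 * 193/0.442 = 12.4446.
V^2/(2g) = 2.9^2 / (2*9.81) = 8.41 / 19.62 = 0.4286 m.
h_f = 12.4446 * 0.4286 = 5.334 m.

5.334


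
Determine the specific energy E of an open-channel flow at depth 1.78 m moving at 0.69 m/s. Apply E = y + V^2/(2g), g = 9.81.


Specific energy E = y + V^2/(2g).
Velocity head = V^2/(2g) = 0.69^2 / (2*9.81) = 0.4761 / 19.62 = 0.0243 m.
E = 1.78 + 0.0243 = 1.8043 m.

1.8043


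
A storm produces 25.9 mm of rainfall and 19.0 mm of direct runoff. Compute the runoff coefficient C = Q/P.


The runoff coefficient C = runoff depth / rainfall depth.
C = 19.0 / 25.9
  = 0.7336.

0.7336


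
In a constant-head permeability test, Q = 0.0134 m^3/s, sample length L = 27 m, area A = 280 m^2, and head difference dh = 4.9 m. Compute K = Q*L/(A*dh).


From K = Q*L / (A*dh):
Numerator: Q*L = 0.0134 * 27 = 0.3618.
Denominator: A*dh = 280 * 4.9 = 1372.0.
K = 0.3618 / 1372.0 = 0.000264 m/s.

0.000264


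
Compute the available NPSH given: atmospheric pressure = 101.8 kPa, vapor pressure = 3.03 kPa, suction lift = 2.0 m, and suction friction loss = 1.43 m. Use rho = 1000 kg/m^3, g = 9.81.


NPSHa = p_atm/(rho*g) - z_s - hf_s - p_vap/(rho*g).
p_atm/(rho*g) = 101.8*1000 / (1000*9.81) = 10.377 m.
p_vap/(rho*g) = 3.03*1000 / (1000*9.81) = 0.309 m.
NPSHa = 10.377 - 2.0 - 1.43 - 0.309
      = 6.64 m.

6.64


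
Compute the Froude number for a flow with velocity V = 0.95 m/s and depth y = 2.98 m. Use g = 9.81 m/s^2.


The Froude number is defined as Fr = V / sqrt(g*y).
g*y = 9.81 * 2.98 = 29.2338.
sqrt(g*y) = sqrt(29.2338) = 5.4068.
Fr = 0.95 / 5.4068 = 0.1757.

0.1757


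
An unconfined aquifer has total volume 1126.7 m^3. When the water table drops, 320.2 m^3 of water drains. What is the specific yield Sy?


Specific yield Sy = Volume drained / Total volume.
Sy = 320.2 / 1126.7
   = 0.2842.

0.2842


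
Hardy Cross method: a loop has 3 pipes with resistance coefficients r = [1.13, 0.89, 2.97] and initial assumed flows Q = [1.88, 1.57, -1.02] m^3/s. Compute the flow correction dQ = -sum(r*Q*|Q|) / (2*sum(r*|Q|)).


Numerator terms (r*Q*|Q|): 1.13*1.88*|1.88| = 3.9939; 0.89*1.57*|1.57| = 2.1938; 2.97*-1.02*|-1.02| = -3.09.
Sum of numerator = 3.0976.
Denominator terms (r*|Q|): 1.13*|1.88| = 2.1244; 0.89*|1.57| = 1.3973; 2.97*|-1.02| = 3.0294.
2 * sum of denominator = 2 * 6.5511 = 13.1022.
dQ = -3.0976 / 13.1022 = -0.2364 m^3/s.

-0.2364


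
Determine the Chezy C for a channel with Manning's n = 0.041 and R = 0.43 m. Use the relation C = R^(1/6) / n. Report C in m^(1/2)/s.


The Chezy coefficient relates to Manning's n through C = R^(1/6) / n.
R^(1/6) = 0.43^(1/6) = 0.868783.
C = 0.868783 / 0.041 = 21.19 m^(1/2)/s.

21.19


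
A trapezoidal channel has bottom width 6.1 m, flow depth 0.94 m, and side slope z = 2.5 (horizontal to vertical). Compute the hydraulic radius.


For a trapezoidal section with side slope z:
A = (b + z*y)*y = (6.1 + 2.5*0.94)*0.94 = 7.943 m^2.
P = b + 2*y*sqrt(1 + z^2) = 6.1 + 2*0.94*sqrt(1 + 2.5^2) = 11.162 m.
R = A/P = 7.943 / 11.162 = 0.7116 m.

0.7116


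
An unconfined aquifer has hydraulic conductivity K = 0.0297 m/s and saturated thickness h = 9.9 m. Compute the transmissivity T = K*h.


Transmissivity is defined as T = K * h.
T = 0.0297 * 9.9
  = 0.294 m^2/s.

0.294


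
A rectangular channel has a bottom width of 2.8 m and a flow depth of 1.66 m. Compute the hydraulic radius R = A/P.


For a rectangular section:
Flow area A = b * y = 2.8 * 1.66 = 4.65 m^2.
Wetted perimeter P = b + 2y = 2.8 + 2*1.66 = 6.12 m.
Hydraulic radius R = A/P = 4.65 / 6.12 = 0.7595 m.

0.7595


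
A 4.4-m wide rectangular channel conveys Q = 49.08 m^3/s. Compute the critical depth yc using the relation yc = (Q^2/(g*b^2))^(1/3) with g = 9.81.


Using yc = (Q^2 / (g * b^2))^(1/3):
Q^2 = 49.08^2 = 2408.85.
g * b^2 = 9.81 * 4.4^2 = 9.81 * 19.36 = 189.92.
Q^2 / (g*b^2) = 2408.85 / 189.92 = 12.6835.
yc = 12.6835^(1/3) = 2.3321 m.

2.3321


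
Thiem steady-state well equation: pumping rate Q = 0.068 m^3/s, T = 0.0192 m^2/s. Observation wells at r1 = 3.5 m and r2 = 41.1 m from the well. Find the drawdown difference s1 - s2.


Thiem equation: s1 - s2 = Q/(2*pi*T) * ln(r2/r1).
ln(r2/r1) = ln(41.1/3.5) = 2.4632.
Q/(2*pi*T) = 0.068 / (2*pi*0.0192) = 0.068 / 0.1206 = 0.5637.
s1 - s2 = 0.5637 * 2.4632 = 1.3885 m.

1.3885


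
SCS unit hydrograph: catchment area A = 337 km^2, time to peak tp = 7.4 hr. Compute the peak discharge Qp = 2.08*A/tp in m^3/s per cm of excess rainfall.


SCS formula: Qp = 2.08 * A / tp.
Qp = 2.08 * 337 / 7.4
   = 700.96 / 7.4
   = 94.72 m^3/s per cm.

94.72


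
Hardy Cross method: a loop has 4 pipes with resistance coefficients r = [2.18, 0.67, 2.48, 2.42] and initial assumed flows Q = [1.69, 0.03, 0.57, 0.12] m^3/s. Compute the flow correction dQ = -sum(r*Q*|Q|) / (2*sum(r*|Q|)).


Numerator terms (r*Q*|Q|): 2.18*1.69*|1.69| = 6.2263; 0.67*0.03*|0.03| = 0.0006; 2.48*0.57*|0.57| = 0.8058; 2.42*0.12*|0.12| = 0.0348.
Sum of numerator = 7.0675.
Denominator terms (r*|Q|): 2.18*|1.69| = 3.6842; 0.67*|0.03| = 0.0201; 2.48*|0.57| = 1.4136; 2.42*|0.12| = 0.2904.
2 * sum of denominator = 2 * 5.4083 = 10.8166.
dQ = -7.0675 / 10.8166 = -0.6534 m^3/s.

-0.6534


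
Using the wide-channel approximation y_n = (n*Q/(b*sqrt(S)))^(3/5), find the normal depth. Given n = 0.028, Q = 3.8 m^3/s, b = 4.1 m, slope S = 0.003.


We use the wide-channel approximation y_n = (n*Q/(b*sqrt(S)))^(3/5).
sqrt(S) = sqrt(0.003) = 0.054772.
Numerator: n*Q = 0.028 * 3.8 = 0.1064.
Denominator: b*sqrt(S) = 4.1 * 0.054772 = 0.224565.
arg = 0.4738.
y_n = 0.4738^(3/5) = 0.6388 m.

0.6388


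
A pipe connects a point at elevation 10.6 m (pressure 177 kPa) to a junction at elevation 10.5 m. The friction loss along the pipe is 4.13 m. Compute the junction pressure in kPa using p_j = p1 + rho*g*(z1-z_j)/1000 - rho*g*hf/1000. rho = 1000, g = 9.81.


Junction pressure: p_j = p1 + rho*g*(z1 - z_j)/1000 - rho*g*hf/1000.
Elevation term = 1000*9.81*(10.6 - 10.5)/1000 = 0.981 kPa.
Friction term = 1000*9.81*4.13/1000 = 40.515 kPa.
p_j = 177 + 0.981 - 40.515 = 137.47 kPa.

137.47


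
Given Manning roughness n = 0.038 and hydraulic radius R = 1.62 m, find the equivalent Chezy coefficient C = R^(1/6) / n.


The Chezy coefficient relates to Manning's n through C = R^(1/6) / n.
R^(1/6) = 1.62^(1/6) = 1.083725.
C = 1.083725 / 0.038 = 28.52 m^(1/2)/s.

28.52


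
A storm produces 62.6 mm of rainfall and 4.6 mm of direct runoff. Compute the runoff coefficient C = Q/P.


The runoff coefficient C = runoff depth / rainfall depth.
C = 4.6 / 62.6
  = 0.0735.

0.0735


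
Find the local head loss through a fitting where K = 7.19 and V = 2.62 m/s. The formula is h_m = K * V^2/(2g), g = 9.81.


Minor loss formula: h_m = K * V^2/(2g).
V^2 = 2.62^2 = 6.8644.
V^2/(2g) = 6.8644 / 19.62 = 0.3499 m.
h_m = 7.19 * 0.3499 = 2.5155 m.

2.5155


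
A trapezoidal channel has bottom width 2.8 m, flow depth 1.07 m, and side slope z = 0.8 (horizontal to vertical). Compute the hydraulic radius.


For a trapezoidal section with side slope z:
A = (b + z*y)*y = (2.8 + 0.8*1.07)*1.07 = 3.912 m^2.
P = b + 2*y*sqrt(1 + z^2) = 2.8 + 2*1.07*sqrt(1 + 0.8^2) = 5.541 m.
R = A/P = 3.912 / 5.541 = 0.7061 m.

0.7061


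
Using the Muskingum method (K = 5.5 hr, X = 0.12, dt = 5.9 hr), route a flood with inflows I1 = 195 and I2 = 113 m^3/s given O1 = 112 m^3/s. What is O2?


Muskingum coefficients:
denom = 2*K*(1-X) + dt = 2*5.5*(1-0.12) + 5.9 = 15.58.
C0 = (dt - 2*K*X)/denom = (5.9 - 2*5.5*0.12)/15.58 = 0.294.
C1 = (dt + 2*K*X)/denom = (5.9 + 2*5.5*0.12)/15.58 = 0.4634.
C2 = (2*K*(1-X) - dt)/denom = 0.2426.
O2 = C0*I2 + C1*I1 + C2*O1
   = 0.294*113 + 0.4634*195 + 0.2426*112
   = 150.76 m^3/s.

150.76


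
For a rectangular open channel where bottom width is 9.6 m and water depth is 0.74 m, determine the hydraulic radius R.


For a rectangular section:
Flow area A = b * y = 9.6 * 0.74 = 7.1 m^2.
Wetted perimeter P = b + 2y = 9.6 + 2*0.74 = 11.08 m.
Hydraulic radius R = A/P = 7.1 / 11.08 = 0.6412 m.

0.6412


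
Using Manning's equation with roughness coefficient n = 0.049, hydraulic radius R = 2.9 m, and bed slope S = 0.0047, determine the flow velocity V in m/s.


Manning's equation gives V = (1/n) * R^(2/3) * S^(1/2).
First, compute R^(2/3) = 2.9^(2/3) = 2.0336.
Next, S^(1/2) = 0.0047^(1/2) = 0.068557.
Then 1/n = 1/0.049 = 20.41.
V = 20.41 * 2.0336 * 0.068557 = 2.8452 m/s.

2.8452


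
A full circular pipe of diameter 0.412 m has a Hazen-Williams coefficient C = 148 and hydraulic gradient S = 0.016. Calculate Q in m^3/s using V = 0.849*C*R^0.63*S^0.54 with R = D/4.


For a full circular pipe, R = D/4 = 0.412/4 = 0.103 m.
V = 0.849 * 148 * 0.103^0.63 * 0.016^0.54
  = 0.849 * 148 * 0.238829 * 0.107207
  = 3.2172 m/s.
Pipe area A = pi*D^2/4 = pi*0.412^2/4 = 0.1333 m^2.
Q = A * V = 0.1333 * 3.2172 = 0.4289 m^3/s.

0.4289


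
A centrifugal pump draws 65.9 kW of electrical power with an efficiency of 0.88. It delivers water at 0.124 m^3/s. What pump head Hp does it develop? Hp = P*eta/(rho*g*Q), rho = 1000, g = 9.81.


Pump head formula: Hp = P * eta / (rho * g * Q).
Numerator: P * eta = 65.9 * 1000 * 0.88 = 57992.0 W.
Denominator: rho * g * Q = 1000 * 9.81 * 0.124 = 1216.44.
Hp = 57992.0 / 1216.44 = 47.67 m.

47.67


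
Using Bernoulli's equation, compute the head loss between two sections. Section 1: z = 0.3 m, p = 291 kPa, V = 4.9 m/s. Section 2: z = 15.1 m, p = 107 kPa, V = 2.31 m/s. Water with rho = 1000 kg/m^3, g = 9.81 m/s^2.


Total head at each section: H = z + p/(rho*g) + V^2/(2g).
H1 = 0.3 + 291*1000/(1000*9.81) + 4.9^2/(2*9.81)
   = 0.3 + 29.664 + 1.2238
   = 31.187 m.
H2 = 15.1 + 107*1000/(1000*9.81) + 2.31^2/(2*9.81)
   = 15.1 + 10.907 + 0.272
   = 26.279 m.
h_L = H1 - H2 = 31.187 - 26.279 = 4.908 m.

4.908


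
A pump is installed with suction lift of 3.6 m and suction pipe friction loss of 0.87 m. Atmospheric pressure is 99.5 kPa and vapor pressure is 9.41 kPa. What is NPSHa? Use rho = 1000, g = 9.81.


NPSHa = p_atm/(rho*g) - z_s - hf_s - p_vap/(rho*g).
p_atm/(rho*g) = 99.5*1000 / (1000*9.81) = 10.143 m.
p_vap/(rho*g) = 9.41*1000 / (1000*9.81) = 0.959 m.
NPSHa = 10.143 - 3.6 - 0.87 - 0.959
      = 4.71 m.

4.71


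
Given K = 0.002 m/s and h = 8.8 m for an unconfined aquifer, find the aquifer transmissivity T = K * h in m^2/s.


Transmissivity is defined as T = K * h.
T = 0.002 * 8.8
  = 0.0176 m^2/s.

0.0176


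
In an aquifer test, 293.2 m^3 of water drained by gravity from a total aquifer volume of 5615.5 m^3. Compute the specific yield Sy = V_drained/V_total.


Specific yield Sy = Volume drained / Total volume.
Sy = 293.2 / 5615.5
   = 0.0522.

0.0522


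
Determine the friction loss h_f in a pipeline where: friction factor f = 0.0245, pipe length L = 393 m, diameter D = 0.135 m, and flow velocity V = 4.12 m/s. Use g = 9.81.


Darcy-Weisbach equation: h_f = f * (L/D) * V^2/(2g).
f * L/D = 0.0245 * 393/0.135 = 71.3222.
V^2/(2g) = 4.12^2 / (2*9.81) = 16.9744 / 19.62 = 0.8652 m.
h_f = 71.3222 * 0.8652 = 61.705 m.

61.705


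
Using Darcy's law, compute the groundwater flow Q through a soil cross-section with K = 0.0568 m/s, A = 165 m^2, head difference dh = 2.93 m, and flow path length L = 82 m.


Darcy's law: Q = K * A * i, where i = dh/L.
Hydraulic gradient i = 2.93 / 82 = 0.035732.
Q = 0.0568 * 165 * 0.035732
  = 0.3349 m^3/s.

0.3349


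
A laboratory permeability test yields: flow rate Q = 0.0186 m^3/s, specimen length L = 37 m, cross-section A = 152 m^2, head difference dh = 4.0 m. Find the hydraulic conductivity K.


From K = Q*L / (A*dh):
Numerator: Q*L = 0.0186 * 37 = 0.6882.
Denominator: A*dh = 152 * 4.0 = 608.0.
K = 0.6882 / 608.0 = 0.001132 m/s.

0.001132


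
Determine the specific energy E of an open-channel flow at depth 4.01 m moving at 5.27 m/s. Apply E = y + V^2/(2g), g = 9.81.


Specific energy E = y + V^2/(2g).
Velocity head = V^2/(2g) = 5.27^2 / (2*9.81) = 27.7729 / 19.62 = 1.4155 m.
E = 4.01 + 1.4155 = 5.4255 m.

5.4255


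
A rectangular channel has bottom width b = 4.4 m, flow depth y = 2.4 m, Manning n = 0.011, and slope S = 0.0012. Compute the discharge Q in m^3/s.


For a rectangular channel, the cross-sectional area A = b * y = 4.4 * 2.4 = 10.56 m^2.
The wetted perimeter P = b + 2y = 4.4 + 2*2.4 = 9.2 m.
Hydraulic radius R = A/P = 10.56/9.2 = 1.1478 m.
Velocity V = (1/n)*R^(2/3)*S^(1/2) = (1/0.011)*1.1478^(2/3)*0.0012^(1/2) = 3.4524 m/s.
Discharge Q = A * V = 10.56 * 3.4524 = 36.457 m^3/s.

36.457


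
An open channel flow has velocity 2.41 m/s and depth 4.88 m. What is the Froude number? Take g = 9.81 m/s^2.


The Froude number is defined as Fr = V / sqrt(g*y).
g*y = 9.81 * 4.88 = 47.8728.
sqrt(g*y) = sqrt(47.8728) = 6.919.
Fr = 2.41 / 6.919 = 0.3483.

0.3483


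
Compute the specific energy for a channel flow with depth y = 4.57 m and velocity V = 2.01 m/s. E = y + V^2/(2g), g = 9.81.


Specific energy E = y + V^2/(2g).
Velocity head = V^2/(2g) = 2.01^2 / (2*9.81) = 4.0401 / 19.62 = 0.2059 m.
E = 4.57 + 0.2059 = 4.7759 m.

4.7759


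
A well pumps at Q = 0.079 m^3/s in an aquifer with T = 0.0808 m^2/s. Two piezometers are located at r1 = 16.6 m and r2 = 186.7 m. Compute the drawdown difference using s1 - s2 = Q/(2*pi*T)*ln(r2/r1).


Thiem equation: s1 - s2 = Q/(2*pi*T) * ln(r2/r1).
ln(r2/r1) = ln(186.7/16.6) = 2.4201.
Q/(2*pi*T) = 0.079 / (2*pi*0.0808) = 0.079 / 0.5077 = 0.1556.
s1 - s2 = 0.1556 * 2.4201 = 0.3766 m.

0.3766


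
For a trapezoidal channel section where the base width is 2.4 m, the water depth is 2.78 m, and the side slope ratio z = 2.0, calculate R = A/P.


For a trapezoidal section with side slope z:
A = (b + z*y)*y = (2.4 + 2.0*2.78)*2.78 = 22.129 m^2.
P = b + 2*y*sqrt(1 + z^2) = 2.4 + 2*2.78*sqrt(1 + 2.0^2) = 14.833 m.
R = A/P = 22.129 / 14.833 = 1.4919 m.

1.4919


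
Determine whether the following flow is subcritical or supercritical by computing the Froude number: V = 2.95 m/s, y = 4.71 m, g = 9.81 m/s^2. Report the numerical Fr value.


The Froude number is defined as Fr = V / sqrt(g*y).
g*y = 9.81 * 4.71 = 46.2051.
sqrt(g*y) = sqrt(46.2051) = 6.7974.
Fr = 2.95 / 6.7974 = 0.434.
Since Fr < 1, the flow is subcritical.

0.434


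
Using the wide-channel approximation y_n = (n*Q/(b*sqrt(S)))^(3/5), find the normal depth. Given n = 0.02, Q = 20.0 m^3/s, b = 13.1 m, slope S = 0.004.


We use the wide-channel approximation y_n = (n*Q/(b*sqrt(S)))^(3/5).
sqrt(S) = sqrt(0.004) = 0.063246.
Numerator: n*Q = 0.02 * 20.0 = 0.4.
Denominator: b*sqrt(S) = 13.1 * 0.063246 = 0.828523.
arg = 0.4828.
y_n = 0.4828^(3/5) = 0.646 m.

0.646


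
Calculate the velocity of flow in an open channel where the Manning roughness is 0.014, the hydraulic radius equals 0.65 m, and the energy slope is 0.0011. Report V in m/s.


Manning's equation gives V = (1/n) * R^(2/3) * S^(1/2).
First, compute R^(2/3) = 0.65^(2/3) = 0.7504.
Next, S^(1/2) = 0.0011^(1/2) = 0.033166.
Then 1/n = 1/0.014 = 71.43.
V = 71.43 * 0.7504 * 0.033166 = 1.7776 m/s.

1.7776


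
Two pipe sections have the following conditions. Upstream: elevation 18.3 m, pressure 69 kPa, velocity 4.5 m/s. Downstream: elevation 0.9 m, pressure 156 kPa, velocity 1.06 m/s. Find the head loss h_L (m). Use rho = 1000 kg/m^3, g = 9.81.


Total head at each section: H = z + p/(rho*g) + V^2/(2g).
H1 = 18.3 + 69*1000/(1000*9.81) + 4.5^2/(2*9.81)
   = 18.3 + 7.034 + 1.0321
   = 26.366 m.
H2 = 0.9 + 156*1000/(1000*9.81) + 1.06^2/(2*9.81)
   = 0.9 + 15.902 + 0.0573
   = 16.859 m.
h_L = H1 - H2 = 26.366 - 16.859 = 9.506 m.

9.506


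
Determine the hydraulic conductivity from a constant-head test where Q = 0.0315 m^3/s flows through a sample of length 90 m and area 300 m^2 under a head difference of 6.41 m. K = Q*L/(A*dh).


From K = Q*L / (A*dh):
Numerator: Q*L = 0.0315 * 90 = 2.835.
Denominator: A*dh = 300 * 6.41 = 1923.0.
K = 2.835 / 1923.0 = 0.001474 m/s.

0.001474


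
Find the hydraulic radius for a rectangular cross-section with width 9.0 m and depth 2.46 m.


For a rectangular section:
Flow area A = b * y = 9.0 * 2.46 = 22.14 m^2.
Wetted perimeter P = b + 2y = 9.0 + 2*2.46 = 13.92 m.
Hydraulic radius R = A/P = 22.14 / 13.92 = 1.5905 m.

1.5905


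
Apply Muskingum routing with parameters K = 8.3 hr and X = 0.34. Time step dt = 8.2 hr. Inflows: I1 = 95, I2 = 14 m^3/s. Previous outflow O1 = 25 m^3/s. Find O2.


Muskingum coefficients:
denom = 2*K*(1-X) + dt = 2*8.3*(1-0.34) + 8.2 = 19.156.
C0 = (dt - 2*K*X)/denom = (8.2 - 2*8.3*0.34)/19.156 = 0.1334.
C1 = (dt + 2*K*X)/denom = (8.2 + 2*8.3*0.34)/19.156 = 0.7227.
C2 = (2*K*(1-X) - dt)/denom = 0.1439.
O2 = C0*I2 + C1*I1 + C2*O1
   = 0.1334*14 + 0.7227*95 + 0.1439*25
   = 74.12 m^3/s.

74.12


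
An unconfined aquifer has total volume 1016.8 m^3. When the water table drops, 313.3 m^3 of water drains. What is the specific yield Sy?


Specific yield Sy = Volume drained / Total volume.
Sy = 313.3 / 1016.8
   = 0.3081.

0.3081


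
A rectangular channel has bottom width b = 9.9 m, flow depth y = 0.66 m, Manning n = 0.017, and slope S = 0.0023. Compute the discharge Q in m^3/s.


For a rectangular channel, the cross-sectional area A = b * y = 9.9 * 0.66 = 6.53 m^2.
The wetted perimeter P = b + 2y = 9.9 + 2*0.66 = 11.22 m.
Hydraulic radius R = A/P = 6.53/11.22 = 0.5824 m.
Velocity V = (1/n)*R^(2/3)*S^(1/2) = (1/0.017)*0.5824^(2/3)*0.0023^(1/2) = 1.9673 m/s.
Discharge Q = A * V = 6.53 * 1.9673 = 12.854 m^3/s.

12.854


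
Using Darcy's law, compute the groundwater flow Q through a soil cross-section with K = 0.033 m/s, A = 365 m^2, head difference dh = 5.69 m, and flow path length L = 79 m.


Darcy's law: Q = K * A * i, where i = dh/L.
Hydraulic gradient i = 5.69 / 79 = 0.072025.
Q = 0.033 * 365 * 0.072025
  = 0.8675 m^3/s.

0.8675


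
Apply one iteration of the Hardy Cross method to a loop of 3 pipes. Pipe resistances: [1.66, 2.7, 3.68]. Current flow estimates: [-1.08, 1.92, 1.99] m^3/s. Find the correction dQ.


Numerator terms (r*Q*|Q|): 1.66*-1.08*|-1.08| = -1.9362; 2.7*1.92*|1.92| = 9.9533; 3.68*1.99*|1.99| = 14.5732.
Sum of numerator = 22.5902.
Denominator terms (r*|Q|): 1.66*|-1.08| = 1.7928; 2.7*|1.92| = 5.184; 3.68*|1.99| = 7.3232.
2 * sum of denominator = 2 * 14.3 = 28.6.
dQ = -22.5902 / 28.6 = -0.7899 m^3/s.

-0.7899


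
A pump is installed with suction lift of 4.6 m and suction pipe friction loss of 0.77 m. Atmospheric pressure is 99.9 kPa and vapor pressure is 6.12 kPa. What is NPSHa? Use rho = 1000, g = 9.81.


NPSHa = p_atm/(rho*g) - z_s - hf_s - p_vap/(rho*g).
p_atm/(rho*g) = 99.9*1000 / (1000*9.81) = 10.183 m.
p_vap/(rho*g) = 6.12*1000 / (1000*9.81) = 0.624 m.
NPSHa = 10.183 - 4.6 - 0.77 - 0.624
      = 4.19 m.

4.19


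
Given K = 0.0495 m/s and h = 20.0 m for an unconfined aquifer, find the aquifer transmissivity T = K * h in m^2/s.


Transmissivity is defined as T = K * h.
T = 0.0495 * 20.0
  = 0.99 m^2/s.

0.99


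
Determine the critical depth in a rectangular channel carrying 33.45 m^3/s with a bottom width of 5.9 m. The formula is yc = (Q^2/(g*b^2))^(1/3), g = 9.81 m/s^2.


Using yc = (Q^2 / (g * b^2))^(1/3):
Q^2 = 33.45^2 = 1118.9.
g * b^2 = 9.81 * 5.9^2 = 9.81 * 34.81 = 341.49.
Q^2 / (g*b^2) = 1118.9 / 341.49 = 3.2765.
yc = 3.2765^(1/3) = 1.4853 m.

1.4853


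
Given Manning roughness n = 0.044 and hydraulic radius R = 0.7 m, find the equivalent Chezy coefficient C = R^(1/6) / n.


The Chezy coefficient relates to Manning's n through C = R^(1/6) / n.
R^(1/6) = 0.7^(1/6) = 0.942287.
C = 0.942287 / 0.044 = 21.42 m^(1/2)/s.

21.42


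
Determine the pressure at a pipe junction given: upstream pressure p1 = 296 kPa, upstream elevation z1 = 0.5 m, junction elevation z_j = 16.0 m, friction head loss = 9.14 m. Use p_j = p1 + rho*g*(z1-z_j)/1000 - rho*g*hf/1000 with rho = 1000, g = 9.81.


Junction pressure: p_j = p1 + rho*g*(z1 - z_j)/1000 - rho*g*hf/1000.
Elevation term = 1000*9.81*(0.5 - 16.0)/1000 = -152.055 kPa.
Friction term = 1000*9.81*9.14/1000 = 89.663 kPa.
p_j = 296 + -152.055 - 89.663 = 54.28 kPa.

54.28


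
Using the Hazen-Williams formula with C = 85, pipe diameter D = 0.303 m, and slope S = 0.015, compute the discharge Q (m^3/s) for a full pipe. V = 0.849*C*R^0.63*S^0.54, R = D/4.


For a full circular pipe, R = D/4 = 0.303/4 = 0.0757 m.
V = 0.849 * 85 * 0.0757^0.63 * 0.015^0.54
  = 0.849 * 85 * 0.196794 * 0.103535
  = 1.4704 m/s.
Pipe area A = pi*D^2/4 = pi*0.303^2/4 = 0.0721 m^2.
Q = A * V = 0.0721 * 1.4704 = 0.106 m^3/s.

0.106


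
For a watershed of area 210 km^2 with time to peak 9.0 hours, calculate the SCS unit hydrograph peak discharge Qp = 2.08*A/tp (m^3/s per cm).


SCS formula: Qp = 2.08 * A / tp.
Qp = 2.08 * 210 / 9.0
   = 436.8 / 9.0
   = 48.53 m^3/s per cm.

48.53


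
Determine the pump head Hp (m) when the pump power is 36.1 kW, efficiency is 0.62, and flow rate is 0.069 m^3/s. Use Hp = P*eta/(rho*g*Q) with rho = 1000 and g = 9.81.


Pump head formula: Hp = P * eta / (rho * g * Q).
Numerator: P * eta = 36.1 * 1000 * 0.62 = 22382.0 W.
Denominator: rho * g * Q = 1000 * 9.81 * 0.069 = 676.89.
Hp = 22382.0 / 676.89 = 33.07 m.

33.07


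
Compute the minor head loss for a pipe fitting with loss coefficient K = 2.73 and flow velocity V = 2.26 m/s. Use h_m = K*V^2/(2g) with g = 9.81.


Minor loss formula: h_m = K * V^2/(2g).
V^2 = 2.26^2 = 5.1076.
V^2/(2g) = 5.1076 / 19.62 = 0.2603 m.
h_m = 2.73 * 0.2603 = 0.7107 m.

0.7107


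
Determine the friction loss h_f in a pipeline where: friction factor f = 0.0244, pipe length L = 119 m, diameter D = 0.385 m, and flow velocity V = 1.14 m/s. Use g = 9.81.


Darcy-Weisbach equation: h_f = f * (L/D) * V^2/(2g).
f * L/D = 0.0244 * 119/0.385 = 7.5418.
V^2/(2g) = 1.14^2 / (2*9.81) = 1.2996 / 19.62 = 0.0662 m.
h_f = 7.5418 * 0.0662 = 0.5 m.

0.5


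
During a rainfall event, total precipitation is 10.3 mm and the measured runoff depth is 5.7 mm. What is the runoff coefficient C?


The runoff coefficient C = runoff depth / rainfall depth.
C = 5.7 / 10.3
  = 0.5534.

0.5534


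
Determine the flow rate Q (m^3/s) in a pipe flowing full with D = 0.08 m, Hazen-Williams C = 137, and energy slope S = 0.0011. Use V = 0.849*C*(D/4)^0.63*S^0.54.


For a full circular pipe, R = D/4 = 0.08/4 = 0.02 m.
V = 0.849 * 137 * 0.02^0.63 * 0.0011^0.54
  = 0.849 * 137 * 0.085045 * 0.025255
  = 0.2498 m/s.
Pipe area A = pi*D^2/4 = pi*0.08^2/4 = 0.005 m^2.
Q = A * V = 0.005 * 0.2498 = 0.0013 m^3/s.

0.0013


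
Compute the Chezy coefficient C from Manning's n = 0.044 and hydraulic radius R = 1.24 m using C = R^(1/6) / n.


The Chezy coefficient relates to Manning's n through C = R^(1/6) / n.
R^(1/6) = 1.24^(1/6) = 1.036502.
C = 1.036502 / 0.044 = 23.56 m^(1/2)/s.

23.56


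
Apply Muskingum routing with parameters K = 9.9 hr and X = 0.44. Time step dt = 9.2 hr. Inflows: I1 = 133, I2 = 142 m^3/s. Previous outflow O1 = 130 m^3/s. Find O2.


Muskingum coefficients:
denom = 2*K*(1-X) + dt = 2*9.9*(1-0.44) + 9.2 = 20.288.
C0 = (dt - 2*K*X)/denom = (9.2 - 2*9.9*0.44)/20.288 = 0.0241.
C1 = (dt + 2*K*X)/denom = (9.2 + 2*9.9*0.44)/20.288 = 0.8829.
C2 = (2*K*(1-X) - dt)/denom = 0.0931.
O2 = C0*I2 + C1*I1 + C2*O1
   = 0.0241*142 + 0.8829*133 + 0.0931*130
   = 132.94 m^3/s.

132.94


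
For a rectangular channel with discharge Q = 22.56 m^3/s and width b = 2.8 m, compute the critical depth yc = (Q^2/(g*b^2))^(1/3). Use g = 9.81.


Using yc = (Q^2 / (g * b^2))^(1/3):
Q^2 = 22.56^2 = 508.95.
g * b^2 = 9.81 * 2.8^2 = 9.81 * 7.84 = 76.91.
Q^2 / (g*b^2) = 508.95 / 76.91 = 6.6175.
yc = 6.6175^(1/3) = 1.8774 m.

1.8774


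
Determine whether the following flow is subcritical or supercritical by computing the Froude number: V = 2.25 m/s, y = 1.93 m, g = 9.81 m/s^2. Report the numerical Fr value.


The Froude number is defined as Fr = V / sqrt(g*y).
g*y = 9.81 * 1.93 = 18.9333.
sqrt(g*y) = sqrt(18.9333) = 4.3512.
Fr = 2.25 / 4.3512 = 0.5171.
Since Fr < 1, the flow is subcritical.

0.5171


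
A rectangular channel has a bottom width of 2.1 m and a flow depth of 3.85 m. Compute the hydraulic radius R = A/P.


For a rectangular section:
Flow area A = b * y = 2.1 * 3.85 = 8.09 m^2.
Wetted perimeter P = b + 2y = 2.1 + 2*3.85 = 9.8 m.
Hydraulic radius R = A/P = 8.09 / 9.8 = 0.825 m.

0.825


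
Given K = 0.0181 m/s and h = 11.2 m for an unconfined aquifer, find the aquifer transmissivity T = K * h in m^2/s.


Transmissivity is defined as T = K * h.
T = 0.0181 * 11.2
  = 0.2027 m^2/s.

0.2027


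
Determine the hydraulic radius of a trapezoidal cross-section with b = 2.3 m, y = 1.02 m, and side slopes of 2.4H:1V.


For a trapezoidal section with side slope z:
A = (b + z*y)*y = (2.3 + 2.4*1.02)*1.02 = 4.843 m^2.
P = b + 2*y*sqrt(1 + z^2) = 2.3 + 2*1.02*sqrt(1 + 2.4^2) = 7.604 m.
R = A/P = 4.843 / 7.604 = 0.6369 m.

0.6369


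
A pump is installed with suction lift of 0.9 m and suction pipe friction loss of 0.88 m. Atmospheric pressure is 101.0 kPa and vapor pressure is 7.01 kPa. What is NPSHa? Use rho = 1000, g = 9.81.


NPSHa = p_atm/(rho*g) - z_s - hf_s - p_vap/(rho*g).
p_atm/(rho*g) = 101.0*1000 / (1000*9.81) = 10.296 m.
p_vap/(rho*g) = 7.01*1000 / (1000*9.81) = 0.715 m.
NPSHa = 10.296 - 0.9 - 0.88 - 0.715
      = 7.8 m.

7.8


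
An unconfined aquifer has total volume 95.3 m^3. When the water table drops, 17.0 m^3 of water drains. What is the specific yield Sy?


Specific yield Sy = Volume drained / Total volume.
Sy = 17.0 / 95.3
   = 0.1784.

0.1784


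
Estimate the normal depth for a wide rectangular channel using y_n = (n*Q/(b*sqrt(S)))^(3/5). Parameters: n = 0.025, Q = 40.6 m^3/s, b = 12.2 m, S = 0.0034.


We use the wide-channel approximation y_n = (n*Q/(b*sqrt(S)))^(3/5).
sqrt(S) = sqrt(0.0034) = 0.05831.
Numerator: n*Q = 0.025 * 40.6 = 1.015.
Denominator: b*sqrt(S) = 12.2 * 0.05831 = 0.711382.
arg = 1.4268.
y_n = 1.4268^(3/5) = 1.2377 m.

1.2377


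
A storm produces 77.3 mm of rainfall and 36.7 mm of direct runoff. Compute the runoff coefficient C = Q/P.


The runoff coefficient C = runoff depth / rainfall depth.
C = 36.7 / 77.3
  = 0.4748.

0.4748


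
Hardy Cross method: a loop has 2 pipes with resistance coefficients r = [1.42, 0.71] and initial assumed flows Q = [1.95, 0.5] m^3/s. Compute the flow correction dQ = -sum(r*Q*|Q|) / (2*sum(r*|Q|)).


Numerator terms (r*Q*|Q|): 1.42*1.95*|1.95| = 5.3995; 0.71*0.5*|0.5| = 0.1775.
Sum of numerator = 5.577.
Denominator terms (r*|Q|): 1.42*|1.95| = 2.769; 0.71*|0.5| = 0.355.
2 * sum of denominator = 2 * 3.124 = 6.248.
dQ = -5.577 / 6.248 = -0.8926 m^3/s.

-0.8926


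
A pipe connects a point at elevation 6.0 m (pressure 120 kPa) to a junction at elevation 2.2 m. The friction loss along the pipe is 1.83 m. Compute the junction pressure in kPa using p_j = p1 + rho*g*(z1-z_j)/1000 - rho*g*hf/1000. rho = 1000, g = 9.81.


Junction pressure: p_j = p1 + rho*g*(z1 - z_j)/1000 - rho*g*hf/1000.
Elevation term = 1000*9.81*(6.0 - 2.2)/1000 = 37.278 kPa.
Friction term = 1000*9.81*1.83/1000 = 17.952 kPa.
p_j = 120 + 37.278 - 17.952 = 139.33 kPa.

139.33


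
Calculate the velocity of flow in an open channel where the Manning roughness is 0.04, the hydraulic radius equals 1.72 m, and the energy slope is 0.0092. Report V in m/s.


Manning's equation gives V = (1/n) * R^(2/3) * S^(1/2).
First, compute R^(2/3) = 1.72^(2/3) = 1.4356.
Next, S^(1/2) = 0.0092^(1/2) = 0.095917.
Then 1/n = 1/0.04 = 25.0.
V = 25.0 * 1.4356 * 0.095917 = 3.4423 m/s.

3.4423


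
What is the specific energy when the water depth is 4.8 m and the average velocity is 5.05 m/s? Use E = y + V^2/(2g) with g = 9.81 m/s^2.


Specific energy E = y + V^2/(2g).
Velocity head = V^2/(2g) = 5.05^2 / (2*9.81) = 25.5025 / 19.62 = 1.2998 m.
E = 4.8 + 1.2998 = 6.0998 m.

6.0998


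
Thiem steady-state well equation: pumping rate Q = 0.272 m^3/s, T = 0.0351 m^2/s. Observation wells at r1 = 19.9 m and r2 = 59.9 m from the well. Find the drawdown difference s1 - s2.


Thiem equation: s1 - s2 = Q/(2*pi*T) * ln(r2/r1).
ln(r2/r1) = ln(59.9/19.9) = 1.102.
Q/(2*pi*T) = 0.272 / (2*pi*0.0351) = 0.272 / 0.2205 = 1.2333.
s1 - s2 = 1.2333 * 1.102 = 1.3591 m.

1.3591


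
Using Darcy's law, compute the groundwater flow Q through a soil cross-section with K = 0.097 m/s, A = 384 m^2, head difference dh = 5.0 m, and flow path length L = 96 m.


Darcy's law: Q = K * A * i, where i = dh/L.
Hydraulic gradient i = 5.0 / 96 = 0.052083.
Q = 0.097 * 384 * 0.052083
  = 1.94 m^3/s.

1.94


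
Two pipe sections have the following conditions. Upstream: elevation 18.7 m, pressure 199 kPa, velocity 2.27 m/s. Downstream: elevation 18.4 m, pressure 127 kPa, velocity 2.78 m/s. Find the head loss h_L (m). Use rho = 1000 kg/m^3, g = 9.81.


Total head at each section: H = z + p/(rho*g) + V^2/(2g).
H1 = 18.7 + 199*1000/(1000*9.81) + 2.27^2/(2*9.81)
   = 18.7 + 20.285 + 0.2626
   = 39.248 m.
H2 = 18.4 + 127*1000/(1000*9.81) + 2.78^2/(2*9.81)
   = 18.4 + 12.946 + 0.3939
   = 31.74 m.
h_L = H1 - H2 = 39.248 - 31.74 = 7.508 m.

7.508
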